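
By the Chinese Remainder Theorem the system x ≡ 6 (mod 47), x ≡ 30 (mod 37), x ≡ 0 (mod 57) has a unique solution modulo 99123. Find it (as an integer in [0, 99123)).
x ≡ 3249 (mod 99123); the representative in [0, 99123) is 3249

The moduli 47, 37, 57 are pairwise coprime, so by the CRT there is a unique solution mod 47·37·57 = 99123.
Solve by successive substitution. Start with x ≡ 6 (mod 47).
  Combine with x ≡ 30 (mod 37): write x = 6 + 47·t and require 6 + 47·t ≡ 30 (mod 37), i.e. 47·t ≡ 30 − 6 ≡ 24 (mod 37). Since 47^(−1) ≡ 26 (mod 37) (47 ≡ 10 (mod 37)), t ≡ 26·24 ≡ 32 (mod 37). So x ≡ 6 + 47·32 = 1510 (mod 1739).
  Combine with x ≡ 0 (mod 57): write x = 1510 + 1739·t and require 1510 + 1739·t ≡ 0 (mod 57), i.e. 1739·t ≡ 0 − 1510 ≡ 29 (mod 57). Since 1739^(−1) ≡ 2 (mod 57) (1739 ≡ 29 (mod 57)), t ≡ 2·29 ≡ 1 (mod 57). So x ≡ 1510 + 1739·1 = 3249 (mod 99123).
Unique solution in [0, 99123): x = 3249.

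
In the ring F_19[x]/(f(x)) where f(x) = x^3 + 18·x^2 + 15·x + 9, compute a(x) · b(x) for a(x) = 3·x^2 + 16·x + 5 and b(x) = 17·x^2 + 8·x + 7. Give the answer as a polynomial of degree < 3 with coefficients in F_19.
Multiply as integer polynomials: a · b = 51·x^4 + 296·x^3 + 234·x^2 + 152·x + 35. Reducing coefficients mod 19: a · b ≡ 13·x^4 + 11·x^3 + 6·x^2 + 16. Now divide by f(x) = x^3 + 18·x^2 + 15·x + 9 in F_19[x], eliminating the leading term at each step:
  leading term 13·x^4: subtract (13·x)·f(x) = 13·x^4 + 6·x^3 + 5·x^2 + 3·x, leaving 5·x^3 + x^2 + 16·x + 16 (coefficients mod 19)
  leading term 5·x^3: subtract (5)·f(x) = 5·x^3 + 14·x^2 + 18·x + 7, leaving 6·x^2 + 17·x + 9 (coefficients mod 19)
The degree is now < 3, so this is the remainder. Hence a · b ≡ 6·x^2 + 17·x + 9 in F_19[x]/(f).

Final answer: a · b ≡ 6·x^2 + 17·x + 9 (mod f(x))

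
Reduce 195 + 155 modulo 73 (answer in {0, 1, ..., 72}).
58

Reduce the summands first: 195 ≡ 49, 155 ≡ 9 (mod 73), so 195 + 155 ≡ 49 + 9 (mod 73). 49 + 9 = 58; 58 = 0·73 + 58, so (195 + 155) mod 73 = 58.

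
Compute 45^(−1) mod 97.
45^(−1) ≡ 69 (mod 97)

Apply the extended Euclidean algorithm to (97, 45), tracking rows (r, s, t) with s·97 + t·45 = r. Each division r_prev = q·r_cur + r_new produces the new row as (previous row) − q·(current row):
  row A: (97, 1, 0)   [1·97 + 0·45 = 97]
  row B: (45, 0, 1)   [0·97 + 1·45 = 45]
  97 = 2·45 + 7   → row C = row A − 2·row B = (7, 1, −2)   [check: 1·97 − 2·45 = 7]
  45 = 6·7 + 3   → row D = row B − 6·row C = (3, −6, 13)   [check: −6·97 + 13·45 = 3]
  7 = 2·3 + 1   → row E = row C − 2·row D = (1, 13, −28)   [check: 13·97 − 28·45 = 1]
  3 = 3·1 + 0   → remainder 0, stop. gcd = 1 (last nonzero row E).
The gcd is 1, so 45 is invertible mod 97. The last nonzero row gives 13·97 − 28·45 = 1, so t = −28. So 45^(−1) ≡ −28 ≡ 69 (mod 97). Verify: 45 · 69 = 3105 ≡ 1 (mod 97). ✓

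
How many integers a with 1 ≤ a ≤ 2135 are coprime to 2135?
1440

The number of a ∈ {1, ..., 2135} with gcd(a, 2135) = 1 is by definition Euler's totient φ(2135). φ is multiplicative, with φ(p^e) = p^e − p^(e−1). Factorise 2135 = 5 · 7 · 61. Then
  φ(2135) = (5 − 1) · (7 − 1) · (61 − 1) = 4 · 6 · 60 = 1440.
So there are 1440 such integers.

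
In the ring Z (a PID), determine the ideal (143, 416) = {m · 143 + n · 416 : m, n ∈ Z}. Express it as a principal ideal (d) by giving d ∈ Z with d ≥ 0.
(143, 416) = (13); d = 13

In the PID Z, (a, b) is generated by gcd(a, b). Compute gcd(416, 143) with the extended Euclidean algorithm, tracking rows (r, s, t) with s·416 + t·143 = r:
  row A: (416, 1, 0)   [1·416 + 0·143 = 416]
  row B: (143, 0, 1)   [0·416 + 1·143 = 143]
  416 = 2·143 + 130   → row C = row A − 2·row B = (130, 1, −2)   [check: 1·416 − 2·143 = 130]
  143 = 1·130 + 13   → row D = row B − 1·row C = (13, −1, 3)   [check: −1·416 + 3·143 = 13]
  130 = 10·13 + 0   → remainder 0, stop. gcd = 13 (last nonzero row D).
So gcd(143, 416) = 13, with Bézout identity −1·416 + 3·143 = 13. Containment (⊇): the Bézout identity exhibits 13 as an element of (143, 416), giving (13) ⊆ (143, 416). Containment (⊆): since 13 | 143 and 13 | 416 (143 = 13·11, 416 = 13·32), every Z-linear combination of 143 and 416 is divisible by 13, so (143, 416) ⊆ (13). Therefore (143, 416) = (13), d = 13.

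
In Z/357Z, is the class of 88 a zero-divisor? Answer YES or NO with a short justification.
gcd(88, 357) = 1, so 88 is a unit in Z/357Z (it has a multiplicative inverse). A unit cannot be a zero-divisor: if 88·b ≡ 0 then multiplying both sides by 88^(−1) gives b ≡ 0. So 88 is not a zero-divisor.

Final answer: NO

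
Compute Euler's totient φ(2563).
φ is multiplicative, with φ(p^e) = p^e − p^(e−1). Factorise 2563 = 11 · 233. Then
  φ(2563) = (11 − 1) · (233 − 1) = 10 · 232 = 2320.

Final answer: φ(2563) = 2320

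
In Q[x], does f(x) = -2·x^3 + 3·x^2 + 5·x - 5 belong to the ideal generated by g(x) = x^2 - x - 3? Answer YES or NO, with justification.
NO

In Q[x] the ideal (g) consists of all multiples of g, so f ∈ (g) iff g | f, i.e. iff the remainder of f on division by g is 0. Divide f by g (g is monic, so eliminate the leading term of the running remainder at each step):
  leading term -2·x^3: subtract (-2·x)·g(x) = -2·x^3 + 2·x^2 + 6·x, leaving x^2 - x - 5
  leading term x^2: subtract (1)·g(x) = x^2 - x - 3, leaving -2
The remainder r(x) = -2 ≠ 0 (and deg r < deg g), so g ∤ f, i.e. f ∉ (g).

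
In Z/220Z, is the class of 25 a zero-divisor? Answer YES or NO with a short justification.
YES

gcd(25, 220) = 5 > 1, so 25 is not a unit in Z/220Z. In Z/nZ every nonzero non-unit is a zero-divisor: explicitly, take b = 220/gcd = 44 ≠ 0 (mod 220); then 25·44 = 1100 = 5·220, i.e. 25·44 ≡ 0 (mod 220). So 25 is a zero-divisor.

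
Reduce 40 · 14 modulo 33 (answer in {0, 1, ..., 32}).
Reduce the factors first: 40 ≡ 7 (mod 33), so 40 · 14 ≡ 7 · 14 (mod 33). 7 · 14 = 98. Dividing by 33: 98 = 2·33 + 32. So (40 · 14) mod 33 = 32.

Final answer: 32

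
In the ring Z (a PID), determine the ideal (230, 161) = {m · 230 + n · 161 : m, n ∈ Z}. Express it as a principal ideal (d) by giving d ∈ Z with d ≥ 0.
In the PID Z, (a, b) is generated by gcd(a, b). Compute gcd(230, 161) with the extended Euclidean algorithm, tracking rows (r, s, t) with s·230 + t·161 = r:
  row A: (230, 1, 0)   [1·230 + 0·161 = 230]
  row B: (161, 0, 1)   [0·230 + 1·161 = 161]
  230 = 1·161 + 69   → row C = row A − 1·row B = (69, 1, −1)   [check: 1·230 − 1·161 = 69]
  161 = 2·69 + 23   → row D = row B − 2·row C = (23, −2, 3)   [check: −2·230 + 3·161 = 23]
  69 = 3·23 + 0   → remainder 0, stop. gcd = 23 (last nonzero row D).
So gcd(230, 161) = 23, with Bézout identity −2·230 + 3·161 = 23. Containment (⊇): the Bézout identity exhibits 23 as an element of (230, 161), giving (23) ⊆ (230, 161). Containment (⊆): since 23 | 230 and 23 | 161 (230 = 23·10, 161 = 23·7), every Z-linear combination of 230 and 161 is divisible by 23, so (230, 161) ⊆ (23). Therefore (230, 161) = (23), d = 23.

Final answer: (230, 161) = (23); d = 23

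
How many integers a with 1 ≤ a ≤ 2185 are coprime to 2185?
1584

The number of a ∈ {1, ..., 2185} with gcd(a, 2185) = 1 is by definition Euler's totient φ(2185). φ is multiplicative, with φ(p^e) = p^e − p^(e−1). Factorise 2185 = 5 · 19 · 23. Then
  φ(2185) = (5 − 1) · (19 − 1) · (23 − 1) = 4 · 18 · 22 = 1584.
So there are 1584 such integers.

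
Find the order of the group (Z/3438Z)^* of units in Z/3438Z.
|(Z/3438Z)^*| = 1140

(Z/3438Z)^* consists of the classes a with gcd(a, 3438) = 1, so its order is φ(3438). φ is multiplicative, with φ(p^e) = p^e − p^(e−1). Factorise 3438 = 2 · 3^2 · 191. Then
  φ(3438) = (2 − 1) · (3^2 − 3^1) · (191 − 1) = 1 · 6 · 190 = 1140.
Thus |(Z/3438Z)^*| = 1140.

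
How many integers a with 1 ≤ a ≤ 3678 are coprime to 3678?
1224

The number of a ∈ {1, ..., 3678} with gcd(a, 3678) = 1 is by definition Euler's totient φ(3678). φ is multiplicative, with φ(p^e) = p^e − p^(e−1). Factorise 3678 = 2 · 3 · 613. Then
  φ(3678) = (2 − 1) · (3 − 1) · (613 − 1) = 1 · 2 · 612 = 1224.
So there are 1224 such integers.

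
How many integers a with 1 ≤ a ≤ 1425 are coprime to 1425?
720

The number of a ∈ {1, ..., 1425} with gcd(a, 1425) = 1 is by definition Euler's totient φ(1425). φ is multiplicative, with φ(p^e) = p^e − p^(e−1). Factorise 1425 = 3 · 5^2 · 19. Then
  φ(1425) = (3 − 1) · (5^2 − 5^1) · (19 − 1) = 2 · 20 · 18 = 720.
So there are 720 such integers.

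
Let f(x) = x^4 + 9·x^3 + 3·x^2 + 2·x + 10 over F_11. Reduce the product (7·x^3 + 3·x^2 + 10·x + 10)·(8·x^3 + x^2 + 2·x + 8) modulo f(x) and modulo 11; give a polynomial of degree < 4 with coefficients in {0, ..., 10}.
Multiply as integer polynomials: a · b = 56·x^6 + 31·x^5 + 97·x^4 + 152·x^3 + 54·x^2 + 100·x + 80. Reducing coefficients mod 11: a · b ≡ x^6 + 9·x^5 + 9·x^4 + 9·x^3 + 10·x^2 + x + 3. Now divide by f(x) = x^4 + 9·x^3 + 3·x^2 + 2·x + 10 in F_11[x], eliminating the leading term at each step:
  leading term x^6: subtract (x^2)·f(x) = x^6 + 9·x^5 + 3·x^4 + 2·x^3 + 10·x^2, leaving 6·x^4 + 7·x^3 + x + 3 (coefficients mod 11)
  leading term 6·x^4: subtract (6)·f(x) = 6·x^4 + 10·x^3 + 7·x^2 + x + 5, leaving 8·x^3 + 4·x^2 + 9 (coefficients mod 11)
The degree is now < 4, so this is the remainder. Hence a · b ≡ 8·x^3 + 4·x^2 + 9 in F_11[x]/(f).

Final answer: a · b ≡ 8·x^3 + 4·x^2 + 9 (mod f(x))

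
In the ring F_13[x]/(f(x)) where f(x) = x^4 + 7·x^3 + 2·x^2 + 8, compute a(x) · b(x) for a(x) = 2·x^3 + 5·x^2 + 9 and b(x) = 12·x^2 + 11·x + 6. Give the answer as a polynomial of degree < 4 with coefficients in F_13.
a · b ≡ 10·x^3 + 11·x^2 + 11·x + 1 (mod f(x))

Multiply as integer polynomials: a · b = 24·x^5 + 82·x^4 + 67·x^3 + 138·x^2 + 99·x + 54. Reducing coefficients mod 13: a · b ≡ 11·x^5 + 4·x^4 + 2·x^3 + 8·x^2 + 8·x + 2. Now divide by f(x) = x^4 + 7·x^3 + 2·x^2 + 8 in F_13[x], eliminating the leading term at each step:
  leading term 11·x^5: subtract (11·x)·f(x) = 11·x^5 + 12·x^4 + 9·x^3 + 10·x, leaving 5·x^4 + 6·x^3 + 8·x^2 + 11·x + 2 (coefficients mod 13)
  leading term 5·x^4: subtract (5)·f(x) = 5·x^4 + 9·x^3 + 10·x^2 + 1, leaving 10·x^3 + 11·x^2 + 11·x + 1 (coefficients mod 13)
The degree is now < 4, so this is the remainder. Hence a · b ≡ 10·x^3 + 11·x^2 + 11·x + 1 in F_13[x]/(f).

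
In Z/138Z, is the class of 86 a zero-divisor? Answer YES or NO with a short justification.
YES

gcd(86, 138) = 2 > 1, so 86 is not a unit in Z/138Z. In Z/nZ every nonzero non-unit is a zero-divisor: explicitly, take b = 138/gcd = 69 ≠ 0 (mod 138); then 86·69 = 5934 = 43·138, i.e. 86·69 ≡ 0 (mod 138). So 86 is a zero-divisor.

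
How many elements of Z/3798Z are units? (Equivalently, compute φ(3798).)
An element a ∈ Z/3798Z is a unit iff gcd(a, 3798) = 1, so the number of units is φ(3798). φ is multiplicative, with φ(p^e) = p^e − p^(e−1). Factorise 3798 = 2 · 3^2 · 211. Then
  φ(3798) = (2 − 1) · (3^2 − 3^1) · (211 − 1) = 1 · 6 · 210 = 1260.

Final answer: Z/3798Z has φ(3798) = 1260 units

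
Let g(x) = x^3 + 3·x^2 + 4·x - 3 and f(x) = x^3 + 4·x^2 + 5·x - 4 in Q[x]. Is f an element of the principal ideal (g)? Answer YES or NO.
NO

In Q[x] the ideal (g) consists of all multiples of g, so f ∈ (g) iff g | f, i.e. iff the remainder of f on division by g is 0. Divide f by g (g is monic, so eliminate the leading term of the running remainder at each step):
  leading term x^3: subtract (1)·g(x) = x^3 + 3·x^2 + 4·x - 3, leaving x^2 + x - 1
The remainder r(x) = x^2 + x - 1 ≠ 0 (and deg r < deg g), so g ∤ f, i.e. f ∉ (g).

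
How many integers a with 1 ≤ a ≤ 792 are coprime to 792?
The number of a ∈ {1, ..., 792} with gcd(a, 792) = 1 is by definition Euler's totient φ(792). φ is multiplicative, with φ(p^e) = p^e − p^(e−1). Factorise 792 = 2^3 · 3^2 · 11. Then
  φ(792) = (2^3 − 2^2) · (3^2 − 3^1) · (11 − 1) = 4 · 6 · 10 = 240.
So there are 240 such integers.

Final answer: 240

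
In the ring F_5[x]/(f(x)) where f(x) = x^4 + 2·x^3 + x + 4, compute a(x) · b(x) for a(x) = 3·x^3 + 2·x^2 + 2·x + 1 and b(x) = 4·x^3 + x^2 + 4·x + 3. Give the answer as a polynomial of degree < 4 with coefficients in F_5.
a · b ≡ 4·x + 1 (mod f(x))

Multiply as integer polynomials: a · b = 12·x^6 + 11·x^5 + 22·x^4 + 23·x^3 + 15·x^2 + 10·x + 3. Reducing coefficients mod 5: a · b ≡ 2·x^6 + x^5 + 2·x^4 + 3·x^3 + 3. Now divide by f(x) = x^4 + 2·x^3 + x + 4 in F_5[x], eliminating the leading term at each step:
  leading term 2·x^6: subtract (2·x^2)·f(x) = 2·x^6 + 4·x^5 + 2·x^3 + 3·x^2, leaving 2·x^5 + 2·x^4 + x^3 + 2·x^2 + 3 (coefficients mod 5)
  leading term 2·x^5: subtract (2·x)·f(x) = 2·x^5 + 4·x^4 + 2·x^2 + 3·x, leaving 3·x^4 + x^3 + 2·x + 3 (coefficients mod 5)
  leading term 3·x^4: subtract (3)·f(x) = 3·x^4 + x^3 + 3·x + 2, leaving 4·x + 1 (coefficients mod 5)
The degree is now < 4, so this is the remainder. Hence a · b ≡ 4·x + 1 in F_5[x]/(f).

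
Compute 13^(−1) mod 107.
Apply the extended Euclidean algorithm to (107, 13), tracking rows (r, s, t) with s·107 + t·13 = r. Each division r_prev = q·r_cur + r_new produces the new row as (previous row) − q·(current row):
  row A: (107, 1, 0)   [1·107 + 0·13 = 107]
  row B: (13, 0, 1)   [0·107 + 1·13 = 13]
  107 = 8·13 + 3   → row C = row A − 8·row B = (3, 1, −8)   [check: 1·107 − 8·13 = 3]
  13 = 4·3 + 1   → row D = row B − 4·row C = (1, −4, 33)   [check: −4·107 + 33·13 = 1]
  3 = 3·1 + 0   → remainder 0, stop. gcd = 1 (last nonzero row D).
The gcd is 1, so 13 is invertible mod 107. The last nonzero row gives −4·107 + 33·13 = 1, so t = 33. So 13^(−1) ≡ 33 (mod 107). Verify: 13 · 33 = 429 ≡ 1 (mod 107). ✓

Final answer: 13^(−1) ≡ 33 (mod 107)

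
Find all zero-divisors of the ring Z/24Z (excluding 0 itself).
nonzero zero-divisors of Z/24Z = {2, 3, 4, 6, 8, 9, 10, 12, 14, 15, 16, 18, 20, 21, 22}

An element a ∈ Z/24Z (with a ≠ 0) is a zero-divisor iff gcd(a, 24) > 1 (because a is a unit precisely when gcd(a, n) = 1, and in Z/nZ every nonzero, non-unit element is a zero-divisor). Scan a = 1, ..., 23 and keep those with gcd(a, 24) > 1:
  gcd(2, 24) = 2, gcd(3, 24) = 3, gcd(4, 24) = 4, gcd(6, 24) = 6, gcd(8, 24) = 8, gcd(9, 24) = 3, gcd(10, 24) = 2, gcd(12, 24) = 12, gcd(14, 24) = 2, gcd(15, 24) = 3, gcd(16, 24) = 8, gcd(18, 24) = 6, gcd(20, 24) = 4, gcd(21, 24) = 3, gcd(22, 24) = 2.
All other a ∈ {1, ..., 23} have gcd(a, 24) = 1 and are units. So the nonzero zero-divisors are exactly the 15 values of a appearing in this scan.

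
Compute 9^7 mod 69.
27

Use repeated squaring. Binary(7) = 111. Walk through the bits of the exponent 7 left-to-right: at each bit after the leading one, square the running value, then multiply by 9 if the bit is 1 (always reducing mod 69):
  bit 1 = 1 (leading): start with 9.
  bit 2 = 1: square 9^2 = 81 ≡ 12; bit is 1, so multiply 12·9 = 108 ≡ 39 (mod 69).
  bit 3 = 1: square 39^2 = 1521 ≡ 3; bit is 1, so multiply 3·9 = 27 (mod 69).
Final value: 9^7 ≡ 27 (mod 69).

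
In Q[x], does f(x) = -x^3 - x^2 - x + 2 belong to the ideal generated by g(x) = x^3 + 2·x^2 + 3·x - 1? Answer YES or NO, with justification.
NO

In Q[x] the ideal (g) consists of all multiples of g, so f ∈ (g) iff g | f, i.e. iff the remainder of f on division by g is 0. Divide f by g (g is monic, so eliminate the leading term of the running remainder at each step):
  leading term -x^3: subtract (-1)·g(x) = -x^3 - 2·x^2 - 3·x + 1, leaving x^2 + 2·x + 1
The remainder r(x) = x^2 + 2·x + 1 ≠ 0 (and deg r < deg g), so g ∤ f, i.e. f ∉ (g).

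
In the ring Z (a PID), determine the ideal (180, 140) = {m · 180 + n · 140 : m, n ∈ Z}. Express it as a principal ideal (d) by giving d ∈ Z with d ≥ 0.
In the PID Z, (a, b) is generated by gcd(a, b). Compute gcd(180, 140) with the extended Euclidean algorithm, tracking rows (r, s, t) with s·180 + t·140 = r:
  row A: (180, 1, 0)   [1·180 + 0·140 = 180]
  row B: (140, 0, 1)   [0·180 + 1·140 = 140]
  180 = 1·140 + 40   → row C = row A − 1·row B = (40, 1, −1)   [check: 1·180 − 1·140 = 40]
  140 = 3·40 + 20   → row D = row B − 3·row C = (20, −3, 4)   [check: −3·180 + 4·140 = 20]
  40 = 2·20 + 0   → remainder 0, stop. gcd = 20 (last nonzero row D).
So gcd(180, 140) = 20, with Bézout identity −3·180 + 4·140 = 20. Containment (⊇): the Bézout identity exhibits 20 as an element of (180, 140), giving (20) ⊆ (180, 140). Containment (⊆): since 20 | 180 and 20 | 140 (180 = 20·9, 140 = 20·7), every Z-linear combination of 180 and 140 is divisible by 20, so (180, 140) ⊆ (20). Therefore (180, 140) = (20), d = 20.

Final answer: (180, 140) = (20); d = 20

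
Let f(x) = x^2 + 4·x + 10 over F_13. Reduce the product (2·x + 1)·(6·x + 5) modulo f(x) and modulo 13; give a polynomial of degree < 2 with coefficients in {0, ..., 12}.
Multiply as integer polynomials: a · b = 12·x^2 + 16·x + 5. Reducing coefficients mod 13: a · b ≡ 12·x^2 + 3·x + 5. Now divide by f(x) = x^2 + 4·x + 10 in F_13[x], eliminating the leading term at each step:
  leading term 12·x^2: subtract (12)·f(x) = 12·x^2 + 9·x + 3, leaving 7·x + 2 (coefficients mod 13)
The degree is now < 2, so this is the remainder. Hence a · b ≡ 7·x + 2 in F_13[x]/(f).

Final answer: a · b ≡ 7·x + 2 (mod f(x))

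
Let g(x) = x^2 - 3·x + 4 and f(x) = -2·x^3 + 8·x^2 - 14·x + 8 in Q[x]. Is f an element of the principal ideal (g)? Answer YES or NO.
In Q[x] the ideal (g) consists of all multiples of g, so f ∈ (g) iff g | f, i.e. iff the remainder of f on division by g is 0. Divide f by g (g is monic, so eliminate the leading term of the running remainder at each step):
  leading term -2·x^3: subtract (-2·x)·g(x) = -2·x^3 + 6·x^2 - 8·x, leaving 2·x^2 - 6·x + 8
  leading term 2·x^2: subtract (2)·g(x) = 2·x^2 - 6·x + 8, leaving 0
The remainder is 0, so f(x) = g(x) · h(x) with h(x) = 2 - 2·x. Hence g | f, i.e. f ∈ (g).

Final answer: YES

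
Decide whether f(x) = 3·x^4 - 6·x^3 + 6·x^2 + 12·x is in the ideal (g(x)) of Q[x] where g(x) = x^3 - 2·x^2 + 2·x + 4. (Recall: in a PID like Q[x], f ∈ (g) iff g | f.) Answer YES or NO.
YES

In Q[x] the ideal (g) consists of all multiples of g, so f ∈ (g) iff g | f, i.e. iff the remainder of f on division by g is 0. Divide f by g (g is monic, so eliminate the leading term of the running remainder at each step):
  leading term 3·x^4: subtract (3·x)·g(x) = 3·x^4 - 6·x^3 + 6·x^2 + 12·x, leaving 0
The remainder is 0, so f(x) = g(x) · h(x) with h(x) = 3·x. Hence g | f, i.e. f ∈ (g).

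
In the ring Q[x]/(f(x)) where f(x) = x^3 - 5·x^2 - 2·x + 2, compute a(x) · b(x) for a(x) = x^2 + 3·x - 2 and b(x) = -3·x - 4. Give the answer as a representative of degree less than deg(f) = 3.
First multiply in Q[x] without reducing: a · b = -3·x^3 - 13·x^2 - 6·x + 8. Now divide by f(x) = x^3 - 5·x^2 - 2·x + 2, eliminating the leading term at each step:
  leading term -3·x^3: subtract (-3)·f(x) = -3·x^3 + 15·x^2 + 6·x - 6, leaving -28·x^2 - 12·x + 14
The degree is now < 3, so this is the remainder. Hence a · b ≡ -28·x^2 - 12·x + 14 in Q[x]/(f).

Final answer: a · b ≡ -28·x^2 - 12·x + 14 (mod f(x))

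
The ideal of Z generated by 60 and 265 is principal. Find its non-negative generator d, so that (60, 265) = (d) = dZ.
In the PID Z, (a, b) is generated by gcd(a, b). Compute gcd(265, 60) with the extended Euclidean algorithm, tracking rows (r, s, t) with s·265 + t·60 = r:
  row A: (265, 1, 0)   [1·265 + 0·60 = 265]
  row B: (60, 0, 1)   [0·265 + 1·60 = 60]
  265 = 4·60 + 25   → row C = row A − 4·row B = (25, 1, −4)   [check: 1·265 − 4·60 = 25]
  60 = 2·25 + 10   → row D = row B − 2·row C = (10, −2, 9)   [check: −2·265 + 9·60 = 10]
  25 = 2·10 + 5   → row E = row C − 2·row D = (5, 5, −22)   [check: 5·265 − 22·60 = 5]
  10 = 2·5 + 0   → remainder 0, stop. gcd = 5 (last nonzero row E).
So gcd(60, 265) = 5, with Bézout identity 5·265 − 22·60 = 5. Containment (⊇): the Bézout identity exhibits 5 as an element of (60, 265), giving (5) ⊆ (60, 265). Containment (⊆): since 5 | 60 and 5 | 265 (60 = 5·12, 265 = 5·53), every Z-linear combination of 60 and 265 is divisible by 5, so (60, 265) ⊆ (5). Therefore (60, 265) = (5), d = 5.

Final answer: (60, 265) = (5); d = 5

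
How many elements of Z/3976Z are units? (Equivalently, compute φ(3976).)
Z/3976Z has φ(3976) = 1680 units

An element a ∈ Z/3976Z is a unit iff gcd(a, 3976) = 1, so the number of units is φ(3976). φ is multiplicative, with φ(p^e) = p^e − p^(e−1). Factorise 3976 = 2^3 · 7 · 71. Then
  φ(3976) = (2^3 − 2^2) · (7 − 1) · (71 − 1) = 4 · 6 · 70 = 1680.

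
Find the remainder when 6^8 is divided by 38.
Use repeated squaring. Binary(8) = 1000. Walk through the bits of the exponent 8 left-to-right: at each bit after the leading one, square the running value, then multiply by 6 if the bit is 1 (always reducing mod 38):
  bit 1 = 1 (leading): start with 6.
  bit 2 = 0: square 6^2 = 36 (mod 38).
  bit 3 = 0: square 36^2 = 1296 ≡ 4 (mod 38).
  bit 4 = 0: square 4^2 = 16 (mod 38).
Final value: 6^8 ≡ 16 (mod 38).

Final answer: 16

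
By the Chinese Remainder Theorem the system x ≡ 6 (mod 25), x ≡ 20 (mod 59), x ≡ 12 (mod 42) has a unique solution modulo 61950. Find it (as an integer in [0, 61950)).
x ≡ 15006 (mod 61950); the representative in [0, 61950) is 15006

The moduli 25, 59, 42 are pairwise coprime, so by the CRT there is a unique solution mod 25·59·42 = 61950.
Solve by successive substitution. Start with x ≡ 6 (mod 25).
  Combine with x ≡ 20 (mod 59): write x = 6 + 25·t and require 6 + 25·t ≡ 20 (mod 59), i.e. 25·t ≡ 20 − 6 ≡ 14 (mod 59). Since 25^(−1) ≡ 26 (mod 59), t ≡ 26·14 ≡ 10 (mod 59). So x ≡ 6 + 25·10 = 256 (mod 1475).
  Combine with x ≡ 12 (mod 42): write x = 256 + 1475·t and require 256 + 1475·t ≡ 12 (mod 42), i.e. 1475·t ≡ 12 − 256 ≡ 8 (mod 42). Since 1475^(−1) ≡ 17 (mod 42) (1475 ≡ 5 (mod 42)), t ≡ 17·8 ≡ 10 (mod 42). So x ≡ 256 + 1475·10 = 15006 (mod 61950).
Unique solution in [0, 61950): x = 15006.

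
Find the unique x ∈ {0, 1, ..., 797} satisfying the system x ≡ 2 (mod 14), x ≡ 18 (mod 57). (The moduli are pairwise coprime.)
x ≡ 702 (mod 798); the representative in [0, 798) is 702

The moduli 14, 57 are pairwise coprime, so by the CRT there is a unique solution mod 14·57 = 798.
Solve by successive substitution. Start with x ≡ 2 (mod 14).
  Combine with x ≡ 18 (mod 57): write x = 2 + 14·t and require 2 + 14·t ≡ 18 (mod 57), i.e. 14·t ≡ 18 − 2 ≡ 16 (mod 57). Since 14^(−1) ≡ 53 (mod 57), t ≡ 53·16 ≡ 50 (mod 57). So x ≡ 2 + 14·50 = 702 (mod 798).
Unique solution in [0, 798): x = 702.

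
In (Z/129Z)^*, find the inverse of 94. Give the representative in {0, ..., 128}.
Apply the extended Euclidean algorithm to (129, 94), tracking rows (r, s, t) with s·129 + t·94 = r. Each division r_prev = q·r_cur + r_new produces the new row as (previous row) − q·(current row):
  row A: (129, 1, 0)   [1·129 + 0·94 = 129]
  row B: (94, 0, 1)   [0·129 + 1·94 = 94]
  129 = 1·94 + 35   → row C = row A − 1·row B = (35, 1, −1)   [check: 1·129 − 1·94 = 35]
  94 = 2·35 + 24   → row D = row B − 2·row C = (24, −2, 3)   [check: −2·129 + 3·94 = 24]
  35 = 1·24 + 11   → row E = row C − 1·row D = (11, 3, −4)   [check: 3·129 − 4·94 = 11]
  24 = 2·11 + 2   → row F = row D − 2·row E = (2, −8, 11)   [check: −8·129 + 11·94 = 2]
  11 = 5·2 + 1   → row G = row E − 5·row F = (1, 43, −59)   [check: 43·129 − 59·94 = 1]
  2 = 2·1 + 0   → remainder 0, stop. gcd = 1 (last nonzero row G).
The gcd is 1, so 94 is invertible mod 129. The last nonzero row gives 43·129 − 59·94 = 1, so t = −59. So 94^(−1) ≡ −59 ≡ 70 (mod 129). Verify: 94 · 70 = 6580 ≡ 1 (mod 129). ✓

Final answer: 94^(−1) ≡ 70 (mod 129)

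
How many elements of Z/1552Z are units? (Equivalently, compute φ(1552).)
An element a ∈ Z/1552Z is a unit iff gcd(a, 1552) = 1, so the number of units is φ(1552). φ is multiplicative, with φ(p^e) = p^e − p^(e−1). Factorise 1552 = 2^4 · 97. Then
  φ(1552) = (2^4 − 2^3) · (97 − 1) = 8 · 96 = 768.

Final answer: Z/1552Z has φ(1552) = 768 units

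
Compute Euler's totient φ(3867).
φ(3867) = 2576

φ is multiplicative, with φ(p^e) = p^e − p^(e−1). Factorise 3867 = 3 · 1289. Then
  φ(3867) = (3 − 1) · (1289 − 1) = 2 · 1288 = 2576.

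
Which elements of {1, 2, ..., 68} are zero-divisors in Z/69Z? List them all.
nonzero zero-divisors of Z/69Z = {3, 6, 9, 12, 15, 18, 21, 23, 24, 27, 30, 33, 36, 39, 42, 45, 46, 48, 51, 54, 57, 60, 63, 66}

An element a ∈ Z/69Z (with a ≠ 0) is a zero-divisor iff gcd(a, 69) > 1 (because a is a unit precisely when gcd(a, n) = 1, and in Z/nZ every nonzero, non-unit element is a zero-divisor). Scan a = 1, ..., 68 and keep those with gcd(a, 69) > 1:
  gcd(3, 69) = 3, gcd(6, 69) = 3, gcd(9, 69) = 3, gcd(12, 69) = 3, gcd(15, 69) = 3, gcd(18, 69) = 3, gcd(21, 69) = 3, gcd(23, 69) = 23, gcd(24, 69) = 3, gcd(27, 69) = 3, gcd(30, 69) = 3, gcd(33, 69) = 3, gcd(36, 69) = 3, gcd(39, 69) = 3, gcd(42, 69) = 3, gcd(45, 69) = 3, gcd(46, 69) = 23, gcd(48, 69) = 3, gcd(51, 69) = 3, gcd(54, 69) = 3, gcd(57, 69) = 3, gcd(60, 69) = 3, gcd(63, 69) = 3, gcd(66, 69) = 3.
All other a ∈ {1, ..., 68} have gcd(a, 69) = 1 and are units. So the nonzero zero-divisors are exactly the 24 values of a appearing in this scan.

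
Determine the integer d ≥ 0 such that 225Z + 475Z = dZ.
In the PID Z, (a, b) is generated by gcd(a, b). Compute gcd(475, 225) with the extended Euclidean algorithm, tracking rows (r, s, t) with s·475 + t·225 = r:
  row A: (475, 1, 0)   [1·475 + 0·225 = 475]
  row B: (225, 0, 1)   [0·475 + 1·225 = 225]
  475 = 2·225 + 25   → row C = row A − 2·row B = (25, 1, −2)   [check: 1·475 − 2·225 = 25]
  225 = 9·25 + 0   → remainder 0, stop. gcd = 25 (last nonzero row C).
So gcd(225, 475) = 25, with Bézout identity 1·475 − 2·225 = 25. Containment (⊇): the Bézout identity exhibits 25 as an element of (225, 475), giving (25) ⊆ (225, 475). Containment (⊆): since 25 | 225 and 25 | 475 (225 = 25·9, 475 = 25·19), every Z-linear combination of 225 and 475 is divisible by 25, so (225, 475) ⊆ (25). Therefore (225, 475) = (25), d = 25.

Final answer: (225, 475) = (25); d = 25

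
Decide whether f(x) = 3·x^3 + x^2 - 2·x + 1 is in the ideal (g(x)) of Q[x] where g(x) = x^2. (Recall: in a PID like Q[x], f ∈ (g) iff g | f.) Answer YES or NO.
NO

In Q[x] the ideal (g) consists of all multiples of g, so f ∈ (g) iff g | f, i.e. iff the remainder of f on division by g is 0. Divide f by g (g is monic, so eliminate the leading term of the running remainder at each step):
  leading term 3·x^3: subtract (3·x)·g(x) = 3·x^3, leaving x^2 - 2·x + 1
  leading term x^2: subtract (1)·g(x) = x^2, leaving 1 - 2·x
The remainder r(x) = 1 - 2·x ≠ 0 (and deg r < deg g), so g ∤ f, i.e. f ∉ (g).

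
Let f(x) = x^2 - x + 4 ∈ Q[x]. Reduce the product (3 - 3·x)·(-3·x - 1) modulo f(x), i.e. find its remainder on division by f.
First multiply in Q[x] without reducing: a · b = 9·x^2 - 6·x - 3. Now divide by f(x) = x^2 - x + 4, eliminating the leading term at each step:
  leading term 9·x^2: subtract (9)·f(x) = 9·x^2 - 9·x + 36, leaving 3·x - 39
The degree is now < 2, so this is the remainder. Hence a · b ≡ 3·x - 39 in Q[x]/(f).

Final answer: a · b ≡ 3·x - 39 (mod f(x))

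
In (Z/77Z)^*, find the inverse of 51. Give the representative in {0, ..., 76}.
Apply the extended Euclidean algorithm to (77, 51), tracking rows (r, s, t) with s·77 + t·51 = r. Each division r_prev = q·r_cur + r_new produces the new row as (previous row) − q·(current row):
  row A: (77, 1, 0)   [1·77 + 0·51 = 77]
  row B: (51, 0, 1)   [0·77 + 1·51 = 51]
  77 = 1·51 + 26   → row C = row A − 1·row B = (26, 1, −1)   [check: 1·77 − 1·51 = 26]
  51 = 1·26 + 25   → row D = row B − 1·row C = (25, −1, 2)   [check: −1·77 + 2·51 = 25]
  26 = 1·25 + 1   → row E = row C − 1·row D = (1, 2, −3)   [check: 2·77 − 3·51 = 1]
  25 = 25·1 + 0   → remainder 0, stop. gcd = 1 (last nonzero row E).
The gcd is 1, so 51 is invertible mod 77. The last nonzero row gives 2·77 − 3·51 = 1, so t = −3. So 51^(−1) ≡ −3 ≡ 74 (mod 77). Verify: 51 · 74 = 3774 ≡ 1 (mod 77). ✓

Final answer: 51^(−1) ≡ 74 (mod 77)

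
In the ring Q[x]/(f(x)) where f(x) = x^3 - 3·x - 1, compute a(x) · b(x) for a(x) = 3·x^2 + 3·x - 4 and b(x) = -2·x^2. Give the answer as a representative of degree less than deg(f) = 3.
First multiply in Q[x] without reducing: a · b = -6·x^4 - 6·x^3 + 8·x^2. Now divide by f(x) = x^3 - 3·x - 1, eliminating the leading term at each step:
  leading term -6·x^4: subtract (-6·x)·f(x) = -6·x^4 + 18·x^2 + 6·x, leaving -6·x^3 - 10·x^2 - 6·x
  leading term -6·x^3: subtract (-6)·f(x) = -6·x^3 + 18·x + 6, leaving -10·x^2 - 24·x - 6
The degree is now < 3, so this is the remainder. Hence a · b ≡ -10·x^2 - 24·x - 6 in Q[x]/(f).

Final answer: a · b ≡ -10·x^2 - 24·x - 6 (mod f(x))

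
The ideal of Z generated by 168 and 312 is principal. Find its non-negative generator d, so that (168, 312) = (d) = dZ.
(168, 312) = (24); d = 24

In the PID Z, (a, b) is generated by gcd(a, b). Compute gcd(312, 168) with the extended Euclidean algorithm, tracking rows (r, s, t) with s·312 + t·168 = r:
  row A: (312, 1, 0)   [1·312 + 0·168 = 312]
  row B: (168, 0, 1)   [0·312 + 1·168 = 168]
  312 = 1·168 + 144   → row C = row A − 1·row B = (144, 1, −1)   [check: 1·312 − 1·168 = 144]
  168 = 1·144 + 24   → row D = row B − 1·row C = (24, −1, 2)   [check: −1·312 + 2·168 = 24]
  144 = 6·24 + 0   → remainder 0, stop. gcd = 24 (last nonzero row D).
So gcd(168, 312) = 24, with Bézout identity −1·312 + 2·168 = 24. Containment (⊇): the Bézout identity exhibits 24 as an element of (168, 312), giving (24) ⊆ (168, 312). Containment (⊆): since 24 | 168 and 24 | 312 (168 = 24·7, 312 = 24·13), every Z-linear combination of 168 and 312 is divisible by 24, so (168, 312) ⊆ (24). Therefore (168, 312) = (24), d = 24.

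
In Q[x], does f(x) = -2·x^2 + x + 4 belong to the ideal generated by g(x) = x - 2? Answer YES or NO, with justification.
In Q[x] the ideal (g) consists of all multiples of g, so f ∈ (g) iff g | f, i.e. iff the remainder of f on division by g is 0. Divide f by g (g is monic, so eliminate the leading term of the running remainder at each step):
  leading term -2·x^2: subtract (-2·x)·g(x) = -2·x^2 + 4·x, leaving 4 - 3·x
  leading term -3·x: subtract (-3)·g(x) = 6 - 3·x, leaving -2
The remainder r(x) = -2 ≠ 0 (and deg r < deg g), so g ∤ f, i.e. f ∉ (g).

Final answer: NO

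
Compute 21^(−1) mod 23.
Apply the extended Euclidean algorithm to (23, 21), tracking rows (r, s, t) with s·23 + t·21 = r. Each division r_prev = q·r_cur + r_new produces the new row as (previous row) − q·(current row):
  row A: (23, 1, 0)   [1·23 + 0·21 = 23]
  row B: (21, 0, 1)   [0·23 + 1·21 = 21]
  23 = 1·21 + 2   → row C = row A − 1·row B = (2, 1, −1)   [check: 1·23 − 1·21 = 2]
  21 = 10·2 + 1   → row D = row B − 10·row C = (1, −10, 11)   [check: −10·23 + 11·21 = 1]
  2 = 2·1 + 0   → remainder 0, stop. gcd = 1 (last nonzero row D).
The gcd is 1, so 21 is invertible mod 23. The last nonzero row gives −10·23 + 11·21 = 1, so t = 11. So 21^(−1) ≡ 11 (mod 23). Verify: 21 · 11 = 231 ≡ 1 (mod 23). ✓

Final answer: 21^(−1) ≡ 11 (mod 23)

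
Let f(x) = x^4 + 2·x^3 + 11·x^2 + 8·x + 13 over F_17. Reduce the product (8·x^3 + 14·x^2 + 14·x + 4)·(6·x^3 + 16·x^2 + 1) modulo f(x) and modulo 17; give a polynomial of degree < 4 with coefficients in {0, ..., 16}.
a · b ≡ 10·x^3 + 13·x^2 + 14·x + 15 (mod f(x))

Multiply as integer polynomials: a · b = 48·x^6 + 212·x^5 + 308·x^4 + 256·x^3 + 78·x^2 + 14·x + 4. Reducing coefficients mod 17: a · b ≡ 14·x^6 + 8·x^5 + 2·x^4 + x^3 + 10·x^2 + 14·x + 4. Now divide by f(x) = x^4 + 2·x^3 + 11·x^2 + 8·x + 13 in F_17[x], eliminating the leading term at each step:
  leading term 14·x^6: subtract (14·x^2)·f(x) = 14·x^6 + 11·x^5 + x^4 + 10·x^3 + 12·x^2, leaving 14·x^5 + x^4 + 8·x^3 + 15·x^2 + 14·x + 4 (coefficients mod 17)
  leading term 14·x^5: subtract (14·x)·f(x) = 14·x^5 + 11·x^4 + x^3 + 10·x^2 + 12·x, leaving 7·x^4 + 7·x^3 + 5·x^2 + 2·x + 4 (coefficients mod 17)
  leading term 7·x^4: subtract (7)·f(x) = 7·x^4 + 14·x^3 + 9·x^2 + 5·x + 6, leaving 10·x^3 + 13·x^2 + 14·x + 15 (coefficients mod 17)
The degree is now < 4, so this is the remainder. Hence a · b ≡ 10·x^3 + 13·x^2 + 14·x + 15 in F_17[x]/(f).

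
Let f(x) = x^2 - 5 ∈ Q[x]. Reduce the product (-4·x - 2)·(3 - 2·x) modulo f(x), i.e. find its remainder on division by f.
First multiply in Q[x] without reducing: a · b = 8·x^2 - 8·x - 6. Now divide by f(x) = x^2 - 5, eliminating the leading term at each step:
  leading term 8·x^2: subtract (8)·f(x) = 8·x^2 - 40, leaving 34 - 8·x
The degree is now < 2, so this is the remainder. Hence a · b ≡ 34 - 8·x in Q[x]/(f).

Final answer: a · b ≡ 34 - 8·x (mod f(x))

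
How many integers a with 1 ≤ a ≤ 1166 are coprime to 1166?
The number of a ∈ {1, ..., 1166} with gcd(a, 1166) = 1 is by definition Euler's totient φ(1166). φ is multiplicative, with φ(p^e) = p^e − p^(e−1). Factorise 1166 = 2 · 11 · 53. Then
  φ(1166) = (2 − 1) · (11 − 1) · (53 − 1) = 1 · 10 · 52 = 520.
So there are 520 such integers.

Final answer: 520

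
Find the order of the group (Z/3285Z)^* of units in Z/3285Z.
(Z/3285Z)^* consists of the classes a with gcd(a, 3285) = 1, so its order is φ(3285). φ is multiplicative, with φ(p^e) = p^e − p^(e−1). Factorise 3285 = 3^2 · 5 · 73. Then
  φ(3285) = (3^2 − 3^1) · (5 − 1) · (73 − 1) = 6 · 4 · 72 = 1728.
Thus |(Z/3285Z)^*| = 1728.

Final answer: |(Z/3285Z)^*| = 1728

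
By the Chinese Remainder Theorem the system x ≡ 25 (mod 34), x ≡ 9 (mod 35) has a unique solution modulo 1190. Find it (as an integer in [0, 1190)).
The moduli 34, 35 are pairwise coprime, so by the CRT there is a unique solution mod 34·35 = 1190.
Solve by successive substitution. Start with x ≡ 25 (mod 34).
  Combine with x ≡ 9 (mod 35): write x = 25 + 34·t and require 25 + 34·t ≡ 9 (mod 35), i.e. 34·t ≡ 9 − 25 ≡ 19 (mod 35). Since 34^(−1) ≡ 34 (mod 35), t ≡ 34·19 ≡ 16 (mod 35). So x ≡ 25 + 34·16 = 569 (mod 1190).
Unique solution in [0, 1190): x = 569.

Final answer: x ≡ 569 (mod 1190); the representative in [0, 1190) is 569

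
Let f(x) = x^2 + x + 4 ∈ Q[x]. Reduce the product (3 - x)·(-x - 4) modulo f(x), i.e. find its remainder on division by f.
First multiply in Q[x] without reducing: a · b = x^2 + x - 12. Now divide by f(x) = x^2 + x + 4, eliminating the leading term at each step:
  leading term x^2: subtract (1)·f(x) = x^2 + x + 4, leaving -16
The degree is now < 2, so this is the remainder. Hence a · b ≡ -16 in Q[x]/(f).

Final answer: a · b ≡ -16 (mod f(x))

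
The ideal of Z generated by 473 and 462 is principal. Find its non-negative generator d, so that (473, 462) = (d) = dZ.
(473, 462) = (11); d = 11

In the PID Z, (a, b) is generated by gcd(a, b). Compute gcd(473, 462) with the extended Euclidean algorithm, tracking rows (r, s, t) with s·473 + t·462 = r:
  row A: (473, 1, 0)   [1·473 + 0·462 = 473]
  row B: (462, 0, 1)   [0·473 + 1·462 = 462]
  473 = 1·462 + 11   → row C = row A − 1·row B = (11, 1, −1)   [check: 1·473 − 1·462 = 11]
  462 = 42·11 + 0   → remainder 0, stop. gcd = 11 (last nonzero row C).
So gcd(473, 462) = 11, with Bézout identity 1·473 − 1·462 = 11. Containment (⊇): the Bézout identity exhibits 11 as an element of (473, 462), giving (11) ⊆ (473, 462). Containment (⊆): since 11 | 473 and 11 | 462 (473 = 11·43, 462 = 11·42), every Z-linear combination of 473 and 462 is divisible by 11, so (473, 462) ⊆ (11). Therefore (473, 462) = (11), d = 11.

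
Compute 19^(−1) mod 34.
19^(−1) ≡ 9 (mod 34)

Apply the extended Euclidean algorithm to (34, 19), tracking rows (r, s, t) with s·34 + t·19 = r. Each division r_prev = q·r_cur + r_new produces the new row as (previous row) − q·(current row):
  row A: (34, 1, 0)   [1·34 + 0·19 = 34]
  row B: (19, 0, 1)   [0·34 + 1·19 = 19]
  34 = 1·19 + 15   → row C = row A − 1·row B = (15, 1, −1)   [check: 1·34 − 1·19 = 15]
  19 = 1·15 + 4   → row D = row B − 1·row C = (4, −1, 2)   [check: −1·34 + 2·19 = 4]
  15 = 3·4 + 3   → row E = row C − 3·row D = (3, 4, −7)   [check: 4·34 − 7·19 = 3]
  4 = 1·3 + 1   → row F = row D − 1·row E = (1, −5, 9)   [check: −5·34 + 9·19 = 1]
  3 = 3·1 + 0   → remainder 0, stop. gcd = 1 (last nonzero row F).
The gcd is 1, so 19 is invertible mod 34. The last nonzero row gives −5·34 + 9·19 = 1, so t = 9. So 19^(−1) ≡ 9 (mod 34). Verify: 19 · 9 = 171 ≡ 1 (mod 34). ✓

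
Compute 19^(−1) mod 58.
Apply the extended Euclidean algorithm to (58, 19), tracking rows (r, s, t) with s·58 + t·19 = r. Each division r_prev = q·r_cur + r_new produces the new row as (previous row) − q·(current row):
  row A: (58, 1, 0)   [1·58 + 0·19 = 58]
  row B: (19, 0, 1)   [0·58 + 1·19 = 19]
  58 = 3·19 + 1   → row C = row A − 3·row B = (1, 1, −3)   [check: 1·58 − 3·19 = 1]
  19 = 19·1 + 0   → remainder 0, stop. gcd = 1 (last nonzero row C).
The gcd is 1, so 19 is invertible mod 58. The last nonzero row gives 1·58 − 3·19 = 1, so t = −3. So 19^(−1) ≡ −3 ≡ 55 (mod 58). Verify: 19 · 55 = 1045 ≡ 1 (mod 58). ✓

Final answer: 19^(−1) ≡ 55 (mod 58)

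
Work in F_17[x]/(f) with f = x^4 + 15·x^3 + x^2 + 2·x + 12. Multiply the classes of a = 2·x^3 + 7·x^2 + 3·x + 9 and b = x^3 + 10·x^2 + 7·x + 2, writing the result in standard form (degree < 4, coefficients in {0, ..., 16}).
Multiply as integer polynomials: a · b = 2·x^6 + 27·x^5 + 87·x^4 + 92·x^3 + 125·x^2 + 69·x + 18. Reducing coefficients mod 17: a · b ≡ 2·x^6 + 10·x^5 + 2·x^4 + 7·x^3 + 6·x^2 + x + 1. Now divide by f(x) = x^4 + 15·x^3 + x^2 + 2·x + 12 in F_17[x], eliminating the leading term at each step:
  leading term 2·x^6: subtract (2·x^2)·f(x) = 2·x^6 + 13·x^5 + 2·x^4 + 4·x^3 + 7·x^2, leaving 14·x^5 + 3·x^3 + 16·x^2 + x + 1 (coefficients mod 17)
  leading term 14·x^5: subtract (14·x)·f(x) = 14·x^5 + 6·x^4 + 14·x^3 + 11·x^2 + 15·x, leaving 11·x^4 + 6·x^3 + 5·x^2 + 3·x + 1 (coefficients mod 17)
  leading term 11·x^4: subtract (11)·f(x) = 11·x^4 + 12·x^3 + 11·x^2 + 5·x + 13, leaving 11·x^3 + 11·x^2 + 15·x + 5 (coefficients mod 17)
The degree is now < 4, so this is the remainder. Hence a · b ≡ 11·x^3 + 11·x^2 + 15·x + 5 in F_17[x]/(f).

Final answer: a · b ≡ 11·x^3 + 11·x^2 + 15·x + 5 (mod f(x))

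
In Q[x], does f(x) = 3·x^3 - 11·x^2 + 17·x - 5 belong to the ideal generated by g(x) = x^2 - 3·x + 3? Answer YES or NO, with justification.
In Q[x] the ideal (g) consists of all multiples of g, so f ∈ (g) iff g | f, i.e. iff the remainder of f on division by g is 0. Divide f by g (g is monic, so eliminate the leading term of the running remainder at each step):
  leading term 3·x^3: subtract (3·x)·g(x) = 3·x^3 - 9·x^2 + 9·x, leaving -2·x^2 + 8·x - 5
  leading term -2·x^2: subtract (-2)·g(x) = -2·x^2 + 6·x - 6, leaving 2·x + 1
The remainder r(x) = 2·x + 1 ≠ 0 (and deg r < deg g), so g ∤ f, i.e. f ∉ (g).

Final answer: NO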